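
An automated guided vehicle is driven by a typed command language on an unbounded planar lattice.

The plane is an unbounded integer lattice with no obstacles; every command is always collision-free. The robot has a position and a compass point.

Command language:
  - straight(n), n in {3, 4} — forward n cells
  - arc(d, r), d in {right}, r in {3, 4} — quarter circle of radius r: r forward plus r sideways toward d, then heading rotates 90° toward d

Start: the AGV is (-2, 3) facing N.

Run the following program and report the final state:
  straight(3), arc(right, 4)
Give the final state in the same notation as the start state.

initial: (-2, 3) facing N
1. straight(3) → (-2, 6) facing N
2. arc(right, 4) → (2, 10) facing E

(2, 10) facing E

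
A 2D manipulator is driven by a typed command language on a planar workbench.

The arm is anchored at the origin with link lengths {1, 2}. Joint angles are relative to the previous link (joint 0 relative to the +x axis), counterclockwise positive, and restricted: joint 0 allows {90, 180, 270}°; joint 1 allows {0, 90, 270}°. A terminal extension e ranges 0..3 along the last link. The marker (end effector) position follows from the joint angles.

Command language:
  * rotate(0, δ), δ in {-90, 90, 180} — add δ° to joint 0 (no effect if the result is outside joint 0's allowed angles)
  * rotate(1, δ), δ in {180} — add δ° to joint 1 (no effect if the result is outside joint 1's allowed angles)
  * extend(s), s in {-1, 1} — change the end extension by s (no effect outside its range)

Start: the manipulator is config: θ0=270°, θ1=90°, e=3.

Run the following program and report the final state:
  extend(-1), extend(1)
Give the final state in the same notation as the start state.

start: config: θ0=270°, θ1=90°, e=3
1. extend(-1) → config: θ0=270°, θ1=90°, e=2
2. extend(1) → config: θ0=270°, θ1=90°, e=3

config: θ0=270°, θ1=90°, e=3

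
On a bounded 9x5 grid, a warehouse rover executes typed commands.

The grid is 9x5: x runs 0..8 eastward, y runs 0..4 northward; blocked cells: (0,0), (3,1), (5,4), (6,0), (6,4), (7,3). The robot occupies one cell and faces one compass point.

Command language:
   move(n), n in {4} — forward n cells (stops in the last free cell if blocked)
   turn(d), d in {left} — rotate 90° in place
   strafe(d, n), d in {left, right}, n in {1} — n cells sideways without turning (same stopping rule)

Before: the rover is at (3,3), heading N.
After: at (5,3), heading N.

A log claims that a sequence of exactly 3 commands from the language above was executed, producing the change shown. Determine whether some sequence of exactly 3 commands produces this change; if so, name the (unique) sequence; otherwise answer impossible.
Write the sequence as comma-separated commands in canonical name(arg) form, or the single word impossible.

strafe(right, 1), strafe(right, 1), move(4)

key: heading stays N — no command in the sequence turns
start: at (3,3), heading N
1. strafe(right, 1) → at (4,3), heading N
2. strafe(right, 1) → at (5,3), heading N
3. move(4) → at (5,3), heading N
all 64 alternatives checked — unique.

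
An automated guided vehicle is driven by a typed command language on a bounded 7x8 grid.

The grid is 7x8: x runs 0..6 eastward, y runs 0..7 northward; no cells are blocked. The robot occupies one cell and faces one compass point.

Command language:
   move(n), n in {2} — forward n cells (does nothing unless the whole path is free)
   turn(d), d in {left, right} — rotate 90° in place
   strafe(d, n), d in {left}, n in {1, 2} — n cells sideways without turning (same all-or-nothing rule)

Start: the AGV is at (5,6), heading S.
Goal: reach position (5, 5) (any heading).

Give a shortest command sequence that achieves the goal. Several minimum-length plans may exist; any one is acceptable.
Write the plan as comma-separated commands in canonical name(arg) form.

turn(right), strafe(left, 1)

from: at (5,6), heading S
step 1 (turn(right)): at (5,6), heading W
step 2 (strafe(left, 1)): at (5,5), heading W
no 1-step plan works, so 2 is optimal.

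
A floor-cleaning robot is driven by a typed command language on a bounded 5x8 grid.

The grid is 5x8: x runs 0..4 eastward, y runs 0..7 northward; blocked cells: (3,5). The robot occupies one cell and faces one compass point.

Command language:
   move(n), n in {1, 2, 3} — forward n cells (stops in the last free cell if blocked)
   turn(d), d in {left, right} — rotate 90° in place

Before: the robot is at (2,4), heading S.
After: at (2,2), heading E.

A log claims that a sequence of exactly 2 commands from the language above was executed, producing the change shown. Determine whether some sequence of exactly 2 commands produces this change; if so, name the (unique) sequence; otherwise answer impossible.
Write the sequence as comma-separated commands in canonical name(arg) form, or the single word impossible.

move(2), turn(left)

key: position moved to (2,2) AND the heading swung to E — translation plus rotation needed
t0: at (2,4), heading S
1. move(2) → at (2,2), heading S
2. turn(left) → at (2,2), heading E
no rival 2-sequence matches.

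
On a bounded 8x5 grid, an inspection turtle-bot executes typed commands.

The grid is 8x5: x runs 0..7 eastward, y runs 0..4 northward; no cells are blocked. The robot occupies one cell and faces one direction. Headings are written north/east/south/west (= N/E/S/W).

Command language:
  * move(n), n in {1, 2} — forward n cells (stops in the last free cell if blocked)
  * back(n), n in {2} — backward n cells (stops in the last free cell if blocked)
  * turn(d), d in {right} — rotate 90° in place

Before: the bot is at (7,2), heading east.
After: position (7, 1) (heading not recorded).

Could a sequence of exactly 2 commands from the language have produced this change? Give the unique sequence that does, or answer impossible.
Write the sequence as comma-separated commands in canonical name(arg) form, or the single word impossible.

key: order matters: swapping turn(right) and move(1) lands elsewhere
initial: at (7,2), heading east
[1] after turn(right): at (7,2), heading south
[2] after move(1): at (7,1), heading south
all 16 alternatives checked — unique.

turn(right), move(1)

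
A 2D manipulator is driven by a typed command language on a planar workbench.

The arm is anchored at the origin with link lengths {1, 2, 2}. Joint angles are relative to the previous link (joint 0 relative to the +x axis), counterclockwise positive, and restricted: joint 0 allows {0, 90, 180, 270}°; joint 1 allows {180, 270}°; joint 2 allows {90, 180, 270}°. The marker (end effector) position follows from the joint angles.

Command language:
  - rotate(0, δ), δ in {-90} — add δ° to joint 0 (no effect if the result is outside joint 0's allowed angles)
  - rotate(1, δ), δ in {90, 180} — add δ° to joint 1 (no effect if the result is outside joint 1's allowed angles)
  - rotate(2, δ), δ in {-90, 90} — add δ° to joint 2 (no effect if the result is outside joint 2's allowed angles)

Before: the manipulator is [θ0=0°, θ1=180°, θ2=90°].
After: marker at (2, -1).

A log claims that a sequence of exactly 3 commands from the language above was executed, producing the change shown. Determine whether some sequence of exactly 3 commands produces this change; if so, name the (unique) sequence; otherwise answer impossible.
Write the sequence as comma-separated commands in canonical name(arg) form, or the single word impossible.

rotate(0, -90), rotate(0, -90), rotate(0, -90)

initial: [θ0=0°, θ1=180°, θ2=90°]
step 1 (rotate(0, -90)): [θ0=270°, θ1=180°, θ2=90°]
step 2 (rotate(0, -90)): [θ0=180°, θ1=180°, θ2=90°]
step 3 (rotate(0, -90)): [θ0=90°, θ1=180°, θ2=90°]
all 125 alternatives checked — unique.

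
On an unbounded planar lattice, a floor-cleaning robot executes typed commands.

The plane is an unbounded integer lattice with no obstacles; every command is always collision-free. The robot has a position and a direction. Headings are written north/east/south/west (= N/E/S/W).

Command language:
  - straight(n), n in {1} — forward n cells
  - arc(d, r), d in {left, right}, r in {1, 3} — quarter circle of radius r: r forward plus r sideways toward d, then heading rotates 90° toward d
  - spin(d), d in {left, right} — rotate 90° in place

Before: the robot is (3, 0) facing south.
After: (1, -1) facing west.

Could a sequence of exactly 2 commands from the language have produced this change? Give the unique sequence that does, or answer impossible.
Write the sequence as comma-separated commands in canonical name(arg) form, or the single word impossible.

key: position moved to (1,-1) AND the heading swung to W — translation plus rotation needed
initial: (3, 0) facing south
[1] after arc(right, 1): (2, -1) facing west
[2] after straight(1): (1, -1) facing west
no rival 2-sequence matches.

arc(right, 1), straight(1)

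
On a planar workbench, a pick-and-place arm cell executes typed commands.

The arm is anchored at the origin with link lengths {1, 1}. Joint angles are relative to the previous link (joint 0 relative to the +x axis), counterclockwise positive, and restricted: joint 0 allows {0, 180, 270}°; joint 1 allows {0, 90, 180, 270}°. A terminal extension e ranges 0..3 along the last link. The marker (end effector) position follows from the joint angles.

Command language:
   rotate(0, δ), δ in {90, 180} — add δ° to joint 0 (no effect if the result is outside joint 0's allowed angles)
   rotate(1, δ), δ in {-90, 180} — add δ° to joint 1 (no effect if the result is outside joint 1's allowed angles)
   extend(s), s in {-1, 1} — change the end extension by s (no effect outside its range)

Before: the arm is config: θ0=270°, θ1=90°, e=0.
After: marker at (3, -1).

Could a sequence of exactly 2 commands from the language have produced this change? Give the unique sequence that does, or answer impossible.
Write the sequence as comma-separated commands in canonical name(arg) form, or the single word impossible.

initial: config: θ0=270°, θ1=90°, e=0
1. extend(1) → config: θ0=270°, θ1=90°, e=1
2. extend(1) → config: θ0=270°, θ1=90°, e=2
no other 2-command option fits: unique.

extend(1), extend(1)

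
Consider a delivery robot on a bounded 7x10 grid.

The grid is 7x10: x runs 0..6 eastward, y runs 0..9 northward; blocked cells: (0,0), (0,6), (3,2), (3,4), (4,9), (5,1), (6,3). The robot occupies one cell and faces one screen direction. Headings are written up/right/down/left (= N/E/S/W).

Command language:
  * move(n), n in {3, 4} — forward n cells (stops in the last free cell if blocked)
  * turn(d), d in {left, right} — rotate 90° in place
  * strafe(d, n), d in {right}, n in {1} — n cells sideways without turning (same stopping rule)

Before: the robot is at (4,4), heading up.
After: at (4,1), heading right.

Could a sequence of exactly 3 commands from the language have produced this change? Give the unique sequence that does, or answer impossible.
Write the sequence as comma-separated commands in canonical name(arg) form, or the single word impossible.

impossible

all 125 sequences checked — none match.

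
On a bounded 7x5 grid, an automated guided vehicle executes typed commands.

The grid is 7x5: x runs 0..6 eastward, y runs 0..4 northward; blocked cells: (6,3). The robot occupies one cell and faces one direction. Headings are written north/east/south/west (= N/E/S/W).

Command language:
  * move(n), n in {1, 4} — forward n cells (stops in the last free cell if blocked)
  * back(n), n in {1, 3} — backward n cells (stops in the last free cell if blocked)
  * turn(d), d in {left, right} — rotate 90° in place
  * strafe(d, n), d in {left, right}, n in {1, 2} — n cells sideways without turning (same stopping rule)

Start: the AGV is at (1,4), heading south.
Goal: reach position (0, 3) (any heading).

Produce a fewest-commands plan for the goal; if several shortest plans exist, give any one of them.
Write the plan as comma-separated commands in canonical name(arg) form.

strafe(right, 2), move(1)

initial: at (1,4), heading south
1. strafe(right, 2) → at (0,4), heading south
2. move(1) → at (0,3), heading south
shorter routes all fall short; 2 is best.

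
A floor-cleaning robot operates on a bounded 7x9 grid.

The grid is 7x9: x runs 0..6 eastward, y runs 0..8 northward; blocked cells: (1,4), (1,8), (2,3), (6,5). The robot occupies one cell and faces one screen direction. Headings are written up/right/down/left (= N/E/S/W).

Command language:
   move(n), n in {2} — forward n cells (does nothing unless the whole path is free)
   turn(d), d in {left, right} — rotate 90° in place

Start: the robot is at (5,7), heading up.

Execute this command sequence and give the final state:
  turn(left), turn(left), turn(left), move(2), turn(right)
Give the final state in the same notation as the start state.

begin: at (5,7), heading up
t=1 turn(left) ⇒ at (5,7), heading left
t=2 turn(left) ⇒ at (5,7), heading down
t=3 turn(left) ⇒ at (5,7), heading right
t=4 move(2) ⇒ at (5,7), heading right
t=5 turn(right) ⇒ at (5,7), heading down

at (5,7), heading down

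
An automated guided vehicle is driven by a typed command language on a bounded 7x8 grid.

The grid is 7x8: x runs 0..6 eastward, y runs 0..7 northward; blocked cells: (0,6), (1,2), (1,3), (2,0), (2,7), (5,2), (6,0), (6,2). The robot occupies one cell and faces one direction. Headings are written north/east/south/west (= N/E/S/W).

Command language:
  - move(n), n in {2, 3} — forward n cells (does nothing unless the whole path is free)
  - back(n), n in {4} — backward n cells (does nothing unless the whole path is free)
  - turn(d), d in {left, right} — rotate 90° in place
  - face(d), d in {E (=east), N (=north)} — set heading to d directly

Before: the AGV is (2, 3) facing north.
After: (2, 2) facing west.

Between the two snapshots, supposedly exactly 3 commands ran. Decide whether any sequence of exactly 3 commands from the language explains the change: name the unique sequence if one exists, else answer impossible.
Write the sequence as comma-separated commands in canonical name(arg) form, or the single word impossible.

key: cell and facing (now W) both changed — the 3 commands mix motion and turning
initial: (2, 3) facing north
t=1 move(3) ⇒ (2, 6) facing north
t=2 back(4) ⇒ (2, 2) facing north
t=3 turn(left) ⇒ (2, 2) facing west
uniquely the one of 343 3-step routes that fits.

move(3), back(4), turn(left)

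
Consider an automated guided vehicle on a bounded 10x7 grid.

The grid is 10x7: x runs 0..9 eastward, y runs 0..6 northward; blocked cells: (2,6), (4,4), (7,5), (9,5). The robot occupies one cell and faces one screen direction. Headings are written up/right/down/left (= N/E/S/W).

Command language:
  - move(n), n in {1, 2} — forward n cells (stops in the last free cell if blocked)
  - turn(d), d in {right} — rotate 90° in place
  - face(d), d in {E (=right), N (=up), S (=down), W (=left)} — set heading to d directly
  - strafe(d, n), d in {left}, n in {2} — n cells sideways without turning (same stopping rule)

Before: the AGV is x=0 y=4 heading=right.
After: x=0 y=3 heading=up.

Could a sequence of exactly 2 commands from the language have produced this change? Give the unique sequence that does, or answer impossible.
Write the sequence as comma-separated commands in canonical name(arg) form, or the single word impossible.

checked all 2-command options: none fits.

impossible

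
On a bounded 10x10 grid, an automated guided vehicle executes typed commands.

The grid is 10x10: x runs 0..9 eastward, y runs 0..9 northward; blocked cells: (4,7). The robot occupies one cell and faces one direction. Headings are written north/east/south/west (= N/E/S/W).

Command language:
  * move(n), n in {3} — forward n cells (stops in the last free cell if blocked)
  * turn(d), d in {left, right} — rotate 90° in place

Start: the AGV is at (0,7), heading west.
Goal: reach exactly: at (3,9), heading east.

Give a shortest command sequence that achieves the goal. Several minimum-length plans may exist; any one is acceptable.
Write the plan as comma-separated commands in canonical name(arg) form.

turn(right), move(3), turn(right), move(3)

start: at (0,7), heading west
1. turn(right) → at (0,7), heading north
2. move(3) → at (0,9), heading north
3. turn(right) → at (0,9), heading east
4. move(3) → at (3,9), heading east
no 3-step plan works, so 4 is optimal.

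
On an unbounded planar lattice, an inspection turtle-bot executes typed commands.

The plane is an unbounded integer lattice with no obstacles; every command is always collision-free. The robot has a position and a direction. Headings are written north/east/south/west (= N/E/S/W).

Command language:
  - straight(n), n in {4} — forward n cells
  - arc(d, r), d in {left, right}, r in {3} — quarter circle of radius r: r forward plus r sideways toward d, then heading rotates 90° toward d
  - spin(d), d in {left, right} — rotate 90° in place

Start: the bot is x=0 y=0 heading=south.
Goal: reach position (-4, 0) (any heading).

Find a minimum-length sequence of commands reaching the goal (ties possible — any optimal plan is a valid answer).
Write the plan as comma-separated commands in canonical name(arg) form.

begin: x=0 y=0 heading=south
1. spin(right) → x=0 y=0 heading=west
2. straight(4) → x=-4 y=0 heading=west
no 1-step plan works, so 2 is optimal.

spin(right), straight(4)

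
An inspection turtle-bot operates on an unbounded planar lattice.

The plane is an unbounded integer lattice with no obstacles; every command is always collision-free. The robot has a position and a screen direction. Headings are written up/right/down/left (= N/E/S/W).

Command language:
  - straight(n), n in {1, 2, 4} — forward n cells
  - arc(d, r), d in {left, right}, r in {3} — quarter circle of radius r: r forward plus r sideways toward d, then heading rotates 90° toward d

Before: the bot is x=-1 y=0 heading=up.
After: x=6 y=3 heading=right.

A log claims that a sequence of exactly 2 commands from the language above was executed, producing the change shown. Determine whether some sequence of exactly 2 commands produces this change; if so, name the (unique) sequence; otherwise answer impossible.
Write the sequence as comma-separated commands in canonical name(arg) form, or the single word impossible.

key: order matters: swapping arc(right, 3) and straight(4) lands elsewhere
begin: x=-1 y=0 heading=up
1. arc(right, 3) → x=2 y=3 heading=right
2. straight(4) → x=6 y=3 heading=right
no other 2-command option fits: unique.

arc(right, 3), straight(4)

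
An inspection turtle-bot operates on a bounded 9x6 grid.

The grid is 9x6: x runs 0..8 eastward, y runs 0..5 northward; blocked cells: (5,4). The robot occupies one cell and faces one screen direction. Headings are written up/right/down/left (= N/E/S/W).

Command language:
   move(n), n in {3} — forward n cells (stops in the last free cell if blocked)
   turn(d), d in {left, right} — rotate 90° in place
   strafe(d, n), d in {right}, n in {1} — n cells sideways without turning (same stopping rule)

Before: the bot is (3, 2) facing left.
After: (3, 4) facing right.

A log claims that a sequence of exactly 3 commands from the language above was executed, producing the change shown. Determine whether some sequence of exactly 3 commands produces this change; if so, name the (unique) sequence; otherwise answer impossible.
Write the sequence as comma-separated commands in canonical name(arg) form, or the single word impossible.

no 3-step route produces this change.

impossible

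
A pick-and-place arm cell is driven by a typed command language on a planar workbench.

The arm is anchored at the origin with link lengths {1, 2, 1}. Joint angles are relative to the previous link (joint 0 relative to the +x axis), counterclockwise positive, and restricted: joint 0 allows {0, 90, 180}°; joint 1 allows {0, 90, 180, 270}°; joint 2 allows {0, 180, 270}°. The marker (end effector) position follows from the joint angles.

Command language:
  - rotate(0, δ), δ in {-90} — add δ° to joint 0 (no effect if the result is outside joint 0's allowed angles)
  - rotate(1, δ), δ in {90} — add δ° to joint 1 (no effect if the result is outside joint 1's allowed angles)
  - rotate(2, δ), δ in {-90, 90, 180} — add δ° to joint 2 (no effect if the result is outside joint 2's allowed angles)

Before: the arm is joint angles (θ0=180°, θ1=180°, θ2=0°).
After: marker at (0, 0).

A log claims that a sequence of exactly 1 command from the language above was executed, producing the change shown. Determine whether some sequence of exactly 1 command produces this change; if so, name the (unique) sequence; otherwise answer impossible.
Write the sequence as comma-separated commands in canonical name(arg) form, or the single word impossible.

rotate(2, 180)

start: joint angles (θ0=180°, θ1=180°, θ2=0°)
[1] after rotate(2, 180): joint angles (θ0=180°, θ1=180°, θ2=180°)
no other 1-command option fits: unique.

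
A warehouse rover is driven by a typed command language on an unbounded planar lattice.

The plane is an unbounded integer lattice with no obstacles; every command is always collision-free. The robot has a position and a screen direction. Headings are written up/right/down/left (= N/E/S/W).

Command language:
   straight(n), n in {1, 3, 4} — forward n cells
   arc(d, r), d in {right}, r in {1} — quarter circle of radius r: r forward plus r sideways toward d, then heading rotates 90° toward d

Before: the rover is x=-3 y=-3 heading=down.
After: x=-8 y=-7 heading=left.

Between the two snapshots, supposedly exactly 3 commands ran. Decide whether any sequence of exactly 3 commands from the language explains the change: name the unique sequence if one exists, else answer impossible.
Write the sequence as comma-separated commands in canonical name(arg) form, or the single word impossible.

straight(3), arc(right, 1), straight(4)

key: position moved to (-8,-7) AND the heading swung to W — translation plus rotation needed
initial: x=-3 y=-3 heading=down
step 1 (straight(3)): x=-3 y=-6 heading=down
step 2 (arc(right, 1)): x=-4 y=-7 heading=left
step 3 (straight(4)): x=-8 y=-7 heading=left
uniquely the one of 64 3-step routes that fits.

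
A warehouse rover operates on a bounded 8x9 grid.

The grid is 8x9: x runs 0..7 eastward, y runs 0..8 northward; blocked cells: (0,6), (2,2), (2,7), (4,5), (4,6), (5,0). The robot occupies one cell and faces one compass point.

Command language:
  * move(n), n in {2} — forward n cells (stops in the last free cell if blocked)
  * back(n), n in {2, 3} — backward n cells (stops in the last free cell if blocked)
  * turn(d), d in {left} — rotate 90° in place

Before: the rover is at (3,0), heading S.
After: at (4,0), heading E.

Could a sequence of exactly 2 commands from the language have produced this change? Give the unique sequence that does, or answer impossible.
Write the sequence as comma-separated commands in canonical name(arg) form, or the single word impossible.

key: position moved to (4,0) AND the heading swung to E — translation plus rotation needed
from: at (3,0), heading S
t=1 turn(left) ⇒ at (3,0), heading E
t=2 move(2) ⇒ at (4,0), heading E
uniquely the one of 16 2-step routes that fits.

turn(left), move(2)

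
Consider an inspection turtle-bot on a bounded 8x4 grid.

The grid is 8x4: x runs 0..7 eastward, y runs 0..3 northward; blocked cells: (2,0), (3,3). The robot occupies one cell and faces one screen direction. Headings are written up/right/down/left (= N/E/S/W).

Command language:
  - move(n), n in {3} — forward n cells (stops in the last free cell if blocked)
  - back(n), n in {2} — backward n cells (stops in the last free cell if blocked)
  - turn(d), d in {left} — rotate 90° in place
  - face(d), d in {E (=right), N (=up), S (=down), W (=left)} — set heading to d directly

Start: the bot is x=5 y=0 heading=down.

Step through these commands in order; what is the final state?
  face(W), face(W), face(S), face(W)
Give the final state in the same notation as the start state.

x=5 y=0 heading=left

begin: x=5 y=0 heading=down
[1] after face(W): x=5 y=0 heading=left
[2] after face(W): x=5 y=0 heading=left
[3] after face(S): x=5 y=0 heading=down
[4] after face(W): x=5 y=0 heading=left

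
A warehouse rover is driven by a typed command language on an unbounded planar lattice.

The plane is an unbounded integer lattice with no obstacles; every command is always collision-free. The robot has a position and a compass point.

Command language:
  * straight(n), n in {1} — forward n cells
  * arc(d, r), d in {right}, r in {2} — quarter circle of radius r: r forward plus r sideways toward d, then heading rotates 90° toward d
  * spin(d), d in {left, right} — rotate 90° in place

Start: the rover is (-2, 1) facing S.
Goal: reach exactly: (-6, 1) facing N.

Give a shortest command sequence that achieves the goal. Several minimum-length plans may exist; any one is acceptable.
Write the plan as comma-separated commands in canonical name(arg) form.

start: (-2, 1) facing S
1. arc(right, 2) → (-4, -1) facing W
2. arc(right, 2) → (-6, 1) facing N
shorter routes all fall short; 2 is best.

arc(right, 2), arc(right, 2)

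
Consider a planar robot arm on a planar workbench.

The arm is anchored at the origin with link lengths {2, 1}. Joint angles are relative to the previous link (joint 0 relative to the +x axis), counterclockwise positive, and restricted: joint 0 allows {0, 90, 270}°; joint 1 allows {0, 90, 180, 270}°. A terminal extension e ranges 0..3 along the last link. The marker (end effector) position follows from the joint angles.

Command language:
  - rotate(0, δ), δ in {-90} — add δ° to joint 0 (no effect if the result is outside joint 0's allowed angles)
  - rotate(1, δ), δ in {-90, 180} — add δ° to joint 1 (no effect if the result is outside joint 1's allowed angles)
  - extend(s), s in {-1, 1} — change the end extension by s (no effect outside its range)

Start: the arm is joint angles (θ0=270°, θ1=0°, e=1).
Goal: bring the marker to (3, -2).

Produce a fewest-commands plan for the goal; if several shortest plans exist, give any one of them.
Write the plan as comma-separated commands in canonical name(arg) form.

begin: joint angles (θ0=270°, θ1=0°, e=1)
[1] after extend(1): joint angles (θ0=270°, θ1=0°, e=2)
[2] after rotate(1, 180): joint angles (θ0=270°, θ1=180°, e=2)
[3] after rotate(1, -90): joint angles (θ0=270°, θ1=90°, e=2)
no 2-step plan works, so 3 is optimal.

extend(1), rotate(1, 180), rotate(1, -90)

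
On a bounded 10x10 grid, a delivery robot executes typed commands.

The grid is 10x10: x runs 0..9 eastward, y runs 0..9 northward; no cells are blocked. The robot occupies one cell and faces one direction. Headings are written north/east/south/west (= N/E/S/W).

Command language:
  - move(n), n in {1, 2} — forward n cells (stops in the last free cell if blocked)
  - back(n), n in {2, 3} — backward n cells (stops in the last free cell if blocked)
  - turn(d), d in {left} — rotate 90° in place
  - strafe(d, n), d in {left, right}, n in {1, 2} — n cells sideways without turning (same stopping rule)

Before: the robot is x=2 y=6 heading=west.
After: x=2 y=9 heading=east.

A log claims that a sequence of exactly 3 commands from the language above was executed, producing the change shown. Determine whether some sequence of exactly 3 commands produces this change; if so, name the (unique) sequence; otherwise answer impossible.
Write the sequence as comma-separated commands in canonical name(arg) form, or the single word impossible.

key: cell and facing (now E) both changed — the 3 commands mix motion and turning
start: x=2 y=6 heading=west
[1] after turn(left): x=2 y=6 heading=south
[2] after back(3): x=2 y=9 heading=south
[3] after turn(left): x=2 y=9 heading=east
no rival 3-sequence matches.

turn(left), back(3), turn(left)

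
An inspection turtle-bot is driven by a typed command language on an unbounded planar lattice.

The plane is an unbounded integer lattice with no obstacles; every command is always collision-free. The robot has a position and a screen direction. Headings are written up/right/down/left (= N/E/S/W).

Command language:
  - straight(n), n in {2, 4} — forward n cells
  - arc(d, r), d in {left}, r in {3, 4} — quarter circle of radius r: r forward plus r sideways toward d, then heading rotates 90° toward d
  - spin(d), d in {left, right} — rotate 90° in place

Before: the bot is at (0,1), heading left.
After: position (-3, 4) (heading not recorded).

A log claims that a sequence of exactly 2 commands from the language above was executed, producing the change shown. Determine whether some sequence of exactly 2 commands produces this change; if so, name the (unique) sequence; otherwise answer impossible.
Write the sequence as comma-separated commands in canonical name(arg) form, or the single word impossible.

key: running arc(left, 3) before spin(right) would end elsewhere — order is forced
t0: at (0,1), heading left
step 1 (spin(right)): at (0,1), heading up
step 2 (arc(left, 3)): at (-3,4), heading left
no rival 2-sequence matches.

spin(right), arc(left, 3)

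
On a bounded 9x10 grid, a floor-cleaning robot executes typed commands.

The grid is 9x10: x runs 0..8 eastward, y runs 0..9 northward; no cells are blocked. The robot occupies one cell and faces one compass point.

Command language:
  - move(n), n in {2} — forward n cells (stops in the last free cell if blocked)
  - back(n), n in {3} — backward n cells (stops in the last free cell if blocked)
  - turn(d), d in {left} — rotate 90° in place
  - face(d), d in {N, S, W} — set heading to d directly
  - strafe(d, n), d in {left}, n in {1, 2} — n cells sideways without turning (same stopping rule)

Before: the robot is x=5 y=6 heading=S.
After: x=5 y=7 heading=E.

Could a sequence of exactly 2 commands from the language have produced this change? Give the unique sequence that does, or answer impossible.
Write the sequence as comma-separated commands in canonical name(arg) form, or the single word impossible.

key: position moved to (5,7) AND the heading swung to E — translation plus rotation needed
from: x=5 y=6 heading=S
t=1 turn(left) ⇒ x=5 y=6 heading=E
t=2 strafe(left, 1) ⇒ x=5 y=7 heading=E
uniquely the one of 64 2-step routes that fits.

turn(left), strafe(left, 1)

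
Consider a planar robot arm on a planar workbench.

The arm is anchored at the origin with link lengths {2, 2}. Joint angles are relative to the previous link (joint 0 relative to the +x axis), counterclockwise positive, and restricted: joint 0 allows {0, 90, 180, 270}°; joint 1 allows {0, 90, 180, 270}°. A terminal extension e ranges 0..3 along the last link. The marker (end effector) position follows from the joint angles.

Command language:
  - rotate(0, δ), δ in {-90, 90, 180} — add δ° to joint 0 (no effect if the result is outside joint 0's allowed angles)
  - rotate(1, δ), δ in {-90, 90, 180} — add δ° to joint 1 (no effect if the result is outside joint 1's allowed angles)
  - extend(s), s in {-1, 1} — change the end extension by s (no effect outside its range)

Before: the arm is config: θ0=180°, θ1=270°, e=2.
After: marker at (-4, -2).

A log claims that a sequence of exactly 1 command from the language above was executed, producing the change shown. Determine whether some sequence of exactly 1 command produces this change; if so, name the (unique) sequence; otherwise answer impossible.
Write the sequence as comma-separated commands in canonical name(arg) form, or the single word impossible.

rotate(0, 90)

from: config: θ0=180°, θ1=270°, e=2
[1] after rotate(0, 90): config: θ0=270°, θ1=270°, e=2
uniquely the one of 8 1-step routes that fits.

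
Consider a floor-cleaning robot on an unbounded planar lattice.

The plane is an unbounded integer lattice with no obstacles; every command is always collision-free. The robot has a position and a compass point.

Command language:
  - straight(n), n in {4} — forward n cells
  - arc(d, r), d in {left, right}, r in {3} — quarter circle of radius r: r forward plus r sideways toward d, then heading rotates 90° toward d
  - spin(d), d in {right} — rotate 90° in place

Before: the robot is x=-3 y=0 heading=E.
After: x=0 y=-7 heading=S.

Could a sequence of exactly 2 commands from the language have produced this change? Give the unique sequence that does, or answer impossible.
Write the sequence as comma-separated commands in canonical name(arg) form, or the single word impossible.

arc(right, 3), straight(4)

key: position moved to (0,-7) AND the heading swung to S — translation plus rotation needed
begin: x=-3 y=0 heading=E
[1] after arc(right, 3): x=0 y=-3 heading=S
[2] after straight(4): x=0 y=-7 heading=S
no other 2-command option fits: unique.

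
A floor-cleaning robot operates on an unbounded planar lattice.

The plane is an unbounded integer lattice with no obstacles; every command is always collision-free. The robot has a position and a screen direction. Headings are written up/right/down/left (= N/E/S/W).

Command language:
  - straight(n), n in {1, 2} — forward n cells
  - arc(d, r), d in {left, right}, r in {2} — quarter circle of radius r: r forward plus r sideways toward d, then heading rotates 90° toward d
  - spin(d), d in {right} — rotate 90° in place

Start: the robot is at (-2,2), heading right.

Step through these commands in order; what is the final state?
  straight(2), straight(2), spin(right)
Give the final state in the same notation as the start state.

begin: at (-2,2), heading right
step 1 (straight(2)): at (0,2), heading right
step 2 (straight(2)): at (2,2), heading right
step 3 (spin(right)): at (2,2), heading down

at (2,2), heading down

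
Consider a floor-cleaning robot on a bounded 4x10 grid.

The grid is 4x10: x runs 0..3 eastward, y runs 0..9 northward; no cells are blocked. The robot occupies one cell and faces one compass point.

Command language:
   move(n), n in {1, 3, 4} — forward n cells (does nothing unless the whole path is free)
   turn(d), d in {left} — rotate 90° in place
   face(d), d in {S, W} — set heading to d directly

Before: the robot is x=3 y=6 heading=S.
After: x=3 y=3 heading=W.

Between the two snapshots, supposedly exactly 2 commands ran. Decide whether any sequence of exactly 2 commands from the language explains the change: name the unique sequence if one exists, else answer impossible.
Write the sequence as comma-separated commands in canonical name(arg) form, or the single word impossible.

move(3), face(W)

key: order matters: swapping move(3) and face(W) lands elsewhere
start: x=3 y=6 heading=S
step 1 (move(3)): x=3 y=3 heading=S
step 2 (face(W)): x=3 y=3 heading=W
uniquely the one of 36 2-step routes that fits.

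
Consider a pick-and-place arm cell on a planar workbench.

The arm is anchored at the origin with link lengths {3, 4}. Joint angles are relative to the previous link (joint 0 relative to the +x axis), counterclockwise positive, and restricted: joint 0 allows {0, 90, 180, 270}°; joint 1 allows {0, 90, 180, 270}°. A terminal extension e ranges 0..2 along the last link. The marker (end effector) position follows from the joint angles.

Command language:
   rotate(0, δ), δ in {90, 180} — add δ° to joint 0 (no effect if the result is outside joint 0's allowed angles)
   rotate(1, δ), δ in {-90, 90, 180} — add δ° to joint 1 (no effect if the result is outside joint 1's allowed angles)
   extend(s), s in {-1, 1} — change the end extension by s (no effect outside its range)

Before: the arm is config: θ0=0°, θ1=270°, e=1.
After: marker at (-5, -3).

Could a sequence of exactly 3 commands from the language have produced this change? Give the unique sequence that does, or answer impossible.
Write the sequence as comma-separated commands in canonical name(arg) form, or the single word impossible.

rotate(0, 90), rotate(0, 90), rotate(0, 90)

t0: config: θ0=0°, θ1=270°, e=1
[1] after rotate(0, 90): config: θ0=90°, θ1=270°, e=1
[2] after rotate(0, 90): config: θ0=180°, θ1=270°, e=1
[3] after rotate(0, 90): config: θ0=270°, θ1=270°, e=1
no other 3-command option fits: unique.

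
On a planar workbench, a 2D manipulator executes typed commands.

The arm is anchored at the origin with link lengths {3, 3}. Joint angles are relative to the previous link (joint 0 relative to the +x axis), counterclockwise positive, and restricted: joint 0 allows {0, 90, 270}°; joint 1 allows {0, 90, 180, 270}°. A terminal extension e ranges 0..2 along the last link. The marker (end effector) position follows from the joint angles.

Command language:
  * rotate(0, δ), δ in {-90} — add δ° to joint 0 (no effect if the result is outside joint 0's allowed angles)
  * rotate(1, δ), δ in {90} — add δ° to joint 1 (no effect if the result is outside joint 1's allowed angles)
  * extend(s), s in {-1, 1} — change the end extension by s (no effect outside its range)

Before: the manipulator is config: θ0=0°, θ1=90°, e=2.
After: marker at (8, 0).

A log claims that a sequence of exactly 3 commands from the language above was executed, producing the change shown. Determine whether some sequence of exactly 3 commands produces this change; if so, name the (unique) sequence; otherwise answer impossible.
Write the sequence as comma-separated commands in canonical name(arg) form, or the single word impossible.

rotate(1, 90), rotate(1, 90), rotate(1, 90)

start: config: θ0=0°, θ1=90°, e=2
t=1 rotate(1, 90) ⇒ config: θ0=0°, θ1=180°, e=2
t=2 rotate(1, 90) ⇒ config: θ0=0°, θ1=270°, e=2
t=3 rotate(1, 90) ⇒ config: θ0=0°, θ1=0°, e=2
uniquely the one of 64 3-step routes that fits.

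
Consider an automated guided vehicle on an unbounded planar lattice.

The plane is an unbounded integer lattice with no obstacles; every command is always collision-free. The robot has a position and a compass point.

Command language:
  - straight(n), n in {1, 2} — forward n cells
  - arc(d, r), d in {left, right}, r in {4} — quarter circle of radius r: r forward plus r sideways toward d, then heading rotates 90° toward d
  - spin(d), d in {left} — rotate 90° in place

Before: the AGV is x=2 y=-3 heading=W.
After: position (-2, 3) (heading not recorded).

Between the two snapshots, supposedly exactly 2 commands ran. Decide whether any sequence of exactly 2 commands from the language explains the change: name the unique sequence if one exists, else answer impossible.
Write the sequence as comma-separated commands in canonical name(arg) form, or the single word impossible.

arc(right, 4), straight(2)

key: order matters: swapping arc(right, 4) and straight(2) lands elsewhere
from: x=2 y=-3 heading=W
step 1 (arc(right, 4)): x=-2 y=1 heading=N
step 2 (straight(2)): x=-2 y=3 heading=N
no rival 2-sequence matches.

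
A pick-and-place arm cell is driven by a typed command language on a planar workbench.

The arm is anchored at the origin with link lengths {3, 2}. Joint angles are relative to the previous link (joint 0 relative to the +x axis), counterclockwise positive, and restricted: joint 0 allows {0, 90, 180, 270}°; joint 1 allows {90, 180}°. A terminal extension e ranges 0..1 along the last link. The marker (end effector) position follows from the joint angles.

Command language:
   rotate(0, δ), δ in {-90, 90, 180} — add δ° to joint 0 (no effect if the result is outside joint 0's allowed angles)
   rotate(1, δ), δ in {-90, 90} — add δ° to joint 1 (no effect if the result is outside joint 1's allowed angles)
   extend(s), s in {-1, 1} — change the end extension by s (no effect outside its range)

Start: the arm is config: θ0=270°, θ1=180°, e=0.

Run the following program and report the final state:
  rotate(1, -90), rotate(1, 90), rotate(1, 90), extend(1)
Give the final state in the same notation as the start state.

config: θ0=270°, θ1=180°, e=1

from: config: θ0=270°, θ1=180°, e=0
1. rotate(1, -90) → config: θ0=270°, θ1=90°, e=0
2. rotate(1, 90) → config: θ0=270°, θ1=180°, e=0
3. rotate(1, 90) → config: θ0=270°, θ1=180°, e=0
4. extend(1) → config: θ0=270°, θ1=180°, e=1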